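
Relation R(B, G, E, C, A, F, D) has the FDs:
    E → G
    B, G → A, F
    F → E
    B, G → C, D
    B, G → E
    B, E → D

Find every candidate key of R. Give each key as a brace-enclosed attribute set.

No FD produces {B}, so it must be in every candidate key.
{B, E}⁺ = {A, B, C, D, E, F, G} — all of the relation — so {B, E} is a candidate key.
{B, F}⁺ = {A, B, C, D, E, F, G} — all of the relation — so {B, F} is a candidate key.
{B, G}⁺ = {A, B, C, D, E, F, G} — all of the relation — so {B, G} is a candidate key.
Any other superkey properly contains one of these, so there are no further candidate keys.

{B, E}, {B, F}, {B, G}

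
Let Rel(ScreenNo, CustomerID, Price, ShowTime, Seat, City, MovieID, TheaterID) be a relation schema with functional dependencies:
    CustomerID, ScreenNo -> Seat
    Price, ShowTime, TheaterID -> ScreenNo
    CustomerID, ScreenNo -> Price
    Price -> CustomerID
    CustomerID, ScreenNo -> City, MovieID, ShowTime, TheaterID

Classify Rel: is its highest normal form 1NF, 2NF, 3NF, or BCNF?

Candidate keys: {CustomerID, ScreenNo}, {Price, ScreenNo}, {Price, ShowTime, TheaterID}. Prime attributes: {CustomerID, Price, ScreenNo, ShowTime, TheaterID}.
Price -> CustomerID breaks BCNF: {Price}⁺ = {CustomerID, Price}, so {Price} is not a superkey.
Since {CustomerID} ⊆ prime attributes and every other non-superkey FD also has a prime right side, the schema is in 3NF.

3NF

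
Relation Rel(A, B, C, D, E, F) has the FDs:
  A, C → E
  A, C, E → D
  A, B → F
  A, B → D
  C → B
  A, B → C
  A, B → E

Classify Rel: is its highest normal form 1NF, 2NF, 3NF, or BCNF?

3NF

Candidate keys: {A, B}, {A, C}. Prime attributes: {A, B, C}.
For C → B we have {C}⁺ = {B, C}; {C} is not a superkey, so BCNF fails.
Since {B} ⊆ prime attributes and every other non-superkey FD also has a prime right side, the schema is in 3NF.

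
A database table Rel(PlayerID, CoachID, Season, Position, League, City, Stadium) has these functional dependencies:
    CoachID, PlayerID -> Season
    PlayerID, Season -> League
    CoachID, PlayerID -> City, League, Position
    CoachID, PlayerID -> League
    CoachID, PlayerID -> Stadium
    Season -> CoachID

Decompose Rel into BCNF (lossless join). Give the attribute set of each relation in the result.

Candidate keys of the original relation: {CoachID, PlayerID}, {PlayerID, Season}.
Within {City, CoachID, League, PlayerID, Position, Season, Stadium}: {Season}⁺ ∩ {City, CoachID, League, PlayerID, Position, Season, Stadium} = {CoachID, Season}, not the whole set, so Season -> CoachID violates BCNF; decompose into {CoachID, Season} and {City, League, PlayerID, Position, Season, Stadium}.
{CoachID, Season}: every determinant is a superkey — BCNF.
{City, League, PlayerID, Position, Season, Stadium}: every determinant is a superkey — BCNF.

{City, League, PlayerID, Position, Season, Stadium}; {CoachID, Season}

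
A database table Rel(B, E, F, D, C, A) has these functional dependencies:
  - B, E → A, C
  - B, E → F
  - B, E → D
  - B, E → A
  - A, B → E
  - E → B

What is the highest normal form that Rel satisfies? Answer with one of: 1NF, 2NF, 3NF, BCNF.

Candidate keys: {A, B}, {E}. Prime attributes: {A, B, E}.
The left-hand side of every FD is a superkey, so BCNF is satisfied.

BCNF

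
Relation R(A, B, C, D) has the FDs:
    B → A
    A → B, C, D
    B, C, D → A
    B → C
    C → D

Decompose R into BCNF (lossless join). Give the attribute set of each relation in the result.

Candidate keys of the original relation: {A}, {B}.
Within {A, B, C, D}: {C}⁺ ∩ {A, B, C, D} = {C, D}, not the whole set, so C → D violates BCNF; decompose into {C, D} and {A, B, C}.
{C, D} is in BCNF.
{A, B, C} is in BCNF.

{A, B, C}; {C, D}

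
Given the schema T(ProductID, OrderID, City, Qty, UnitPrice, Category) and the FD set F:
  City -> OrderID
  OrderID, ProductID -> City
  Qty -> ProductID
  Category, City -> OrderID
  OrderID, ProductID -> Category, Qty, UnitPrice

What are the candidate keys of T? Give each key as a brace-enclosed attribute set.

Closure of {City, ProductID} is {Category, City, OrderID, ProductID, Qty, UnitPrice}, the whole schema; {City, ProductID} is a candidate key.
Closure of {City, Qty} is {Category, City, OrderID, ProductID, Qty, UnitPrice}, the whole schema; {City, Qty} is a candidate key.
Closure of {OrderID, ProductID} is {Category, City, OrderID, ProductID, Qty, UnitPrice}, the whole schema; {OrderID, ProductID} is a candidate key.
Closure of {OrderID, Qty} is {Category, City, OrderID, ProductID, Qty, UnitPrice}, the whole schema; {OrderID, Qty} is a candidate key.
These are minimal and exhaustive — every other superkey contains one of them.

{City, ProductID}, {City, Qty}, {OrderID, ProductID}, {OrderID, Qty}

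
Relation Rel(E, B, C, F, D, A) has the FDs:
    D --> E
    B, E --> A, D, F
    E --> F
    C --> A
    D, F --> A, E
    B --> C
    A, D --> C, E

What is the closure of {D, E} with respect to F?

{A, C, D, E, F}

Start with {D, E}.
E --> F applies; add {F} → now {D, E, F}.
D, F --> A, E applies; add {A} → now {A, D, E, F}.
A, D --> C, E applies; add {C} → now {A, C, D, E, F}.
No further FD applies.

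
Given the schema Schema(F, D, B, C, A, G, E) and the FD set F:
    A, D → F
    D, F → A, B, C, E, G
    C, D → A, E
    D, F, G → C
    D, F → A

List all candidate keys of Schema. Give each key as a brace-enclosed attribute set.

{A, D}, {C, D}, {D, F}

Attributes never on any right-hand side: {D} — every candidate key must contain it.
{A, D} is a candidate key since {A, D}⁺ = {A, B, C, D, E, F, G} covers every attribute.
{C, D} is a candidate key since {C, D}⁺ = {A, B, C, D, E, F, G} covers every attribute.
{D, F} is a candidate key since {D, F}⁺ = {A, B, C, D, E, F, G} covers every attribute.
These are minimal and exhaustive — every other superkey contains one of them.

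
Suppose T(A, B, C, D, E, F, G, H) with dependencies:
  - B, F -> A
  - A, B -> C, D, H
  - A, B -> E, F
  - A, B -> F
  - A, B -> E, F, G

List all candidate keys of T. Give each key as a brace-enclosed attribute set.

{A, B}, {B, F}

Attributes never on any right-hand side: {B} — every candidate key must contain it.
{A, B} is a candidate key since {A, B}⁺ = {A, B, C, D, E, F, G, H} covers every attribute.
{B, F} is a candidate key since {B, F}⁺ = {A, B, C, D, E, F, G, H} covers every attribute.
Any other superkey properly contains one of these, so there are no further candidate keys.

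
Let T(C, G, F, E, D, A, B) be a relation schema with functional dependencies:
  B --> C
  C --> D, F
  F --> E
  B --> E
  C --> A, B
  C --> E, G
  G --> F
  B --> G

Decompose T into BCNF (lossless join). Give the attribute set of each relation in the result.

{A, B, C, D, G}; {E, F}; {F, G}

Candidate keys of the original relation: {B}, {C}.
Within {A, B, C, D, E, F, G}: {F}⁺ ∩ {A, B, C, D, E, F, G} = {E, F}, not the whole set, so F --> E violates BCNF; decompose into {E, F} and {A, B, C, D, F, G}.
{E, F}: every determinant is a superkey — BCNF.
Within {A, B, C, D, F, G}: {G}⁺ ∩ {A, B, C, D, F, G} = {F, G}, not the whole set, so G --> F violates BCNF; decompose into {F, G} and {A, B, C, D, G}.
{F, G}: every determinant is a superkey — BCNF.
{A, B, C, D, G}: every determinant is a superkey — BCNF.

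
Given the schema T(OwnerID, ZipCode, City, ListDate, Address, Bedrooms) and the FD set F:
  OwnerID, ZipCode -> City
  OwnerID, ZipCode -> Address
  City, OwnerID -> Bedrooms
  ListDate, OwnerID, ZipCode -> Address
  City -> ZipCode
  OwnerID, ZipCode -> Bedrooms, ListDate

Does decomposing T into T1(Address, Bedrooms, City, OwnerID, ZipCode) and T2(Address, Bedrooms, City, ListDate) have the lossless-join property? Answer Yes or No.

The shared attributes are {Address, Bedrooms, City} and {Address, Bedrooms, City}⁺ = {Address, Bedrooms, City, ZipCode}.
The closure covers neither T1 nor T2 entirely; the join is not lossless.

No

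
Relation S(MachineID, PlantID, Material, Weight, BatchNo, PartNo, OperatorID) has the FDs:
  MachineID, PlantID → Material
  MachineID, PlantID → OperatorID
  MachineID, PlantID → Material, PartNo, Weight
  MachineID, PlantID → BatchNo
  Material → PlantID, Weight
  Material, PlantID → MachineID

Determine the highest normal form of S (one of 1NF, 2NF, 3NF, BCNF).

Candidate keys: {MachineID, PlantID}, {Material}. Prime attributes: {MachineID, Material, PlantID}.
Each dependency's left side is a superkey — BCNF holds.

BCNF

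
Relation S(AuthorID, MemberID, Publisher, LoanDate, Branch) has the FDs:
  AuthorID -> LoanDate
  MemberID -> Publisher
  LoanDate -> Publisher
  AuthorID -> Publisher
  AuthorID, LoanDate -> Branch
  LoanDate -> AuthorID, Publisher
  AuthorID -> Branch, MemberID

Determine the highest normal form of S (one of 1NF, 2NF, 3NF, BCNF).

Candidate keys: {AuthorID}, {LoanDate}. Prime attributes: {AuthorID, LoanDate}.
For MemberID -> Publisher we have {MemberID}⁺ = {MemberID, Publisher}; {MemberID} is not a superkey, so BCNF fails.
MemberID -> Publisher has non-prime {Publisher} on the right and a non-superkey on the left, so 3NF fails.
All keys have size 1, which rules out partial dependencies — 2NF is satisfied.

2NF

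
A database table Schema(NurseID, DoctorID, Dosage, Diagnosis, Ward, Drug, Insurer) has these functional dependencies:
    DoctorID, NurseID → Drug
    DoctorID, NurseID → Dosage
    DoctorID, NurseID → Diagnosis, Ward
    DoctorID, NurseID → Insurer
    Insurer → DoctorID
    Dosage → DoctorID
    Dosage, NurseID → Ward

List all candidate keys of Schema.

No FD produces {NurseID}, so it must be in every candidate key.
{DoctorID, NurseID}⁺ = {Diagnosis, DoctorID, Dosage, Drug, Insurer, NurseID, Ward}, which is every attribute, so {DoctorID, NurseID} is a candidate key.
{Dosage, NurseID}⁺ = {Diagnosis, DoctorID, Dosage, Drug, Insurer, NurseID, Ward}, which is every attribute, so {Dosage, NurseID} is a candidate key.
{Insurer, NurseID}⁺ = {Diagnosis, DoctorID, Dosage, Drug, Insurer, NurseID, Ward}, which is every attribute, so {Insurer, NurseID} is a candidate key.
No proper subset of any of these is a key, and no other minimal superkey exists.

{DoctorID, NurseID}, {Dosage, NurseID}, {Insurer, NurseID}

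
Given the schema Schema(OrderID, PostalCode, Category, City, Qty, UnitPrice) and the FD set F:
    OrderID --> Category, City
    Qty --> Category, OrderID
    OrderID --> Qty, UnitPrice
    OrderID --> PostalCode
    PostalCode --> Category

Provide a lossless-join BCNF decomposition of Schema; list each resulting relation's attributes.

{Category, PostalCode}; {City, OrderID, PostalCode, Qty, UnitPrice}

Candidate keys of the original relation: {OrderID}, {Qty}.
In {Category, City, OrderID, PostalCode, Qty, UnitPrice}, {PostalCode} is not a superkey ({PostalCode}⁺ restricted to this set is {Category, PostalCode}), so split on PostalCode --> Category into {Category, PostalCode} and {City, OrderID, PostalCode, Qty, UnitPrice}.
{Category, PostalCode} is in BCNF.
{City, OrderID, PostalCode, Qty, UnitPrice} is in BCNF.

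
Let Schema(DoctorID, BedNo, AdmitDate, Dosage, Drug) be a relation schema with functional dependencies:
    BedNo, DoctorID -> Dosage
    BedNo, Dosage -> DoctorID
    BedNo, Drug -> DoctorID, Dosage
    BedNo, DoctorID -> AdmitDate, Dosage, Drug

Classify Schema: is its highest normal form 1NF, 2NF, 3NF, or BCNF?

Candidate keys: {BedNo, DoctorID}, {BedNo, Dosage}, {BedNo, Drug}. Prime attributes: {BedNo, DoctorID, Dosage, Drug}.
The left-hand side of every FD is a superkey, so BCNF is satisfied.

BCNF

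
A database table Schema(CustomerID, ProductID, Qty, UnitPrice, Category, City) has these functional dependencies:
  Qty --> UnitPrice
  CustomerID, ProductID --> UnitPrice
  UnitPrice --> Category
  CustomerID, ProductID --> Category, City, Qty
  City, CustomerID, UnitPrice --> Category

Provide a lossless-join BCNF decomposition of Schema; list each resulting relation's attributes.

Candidate key of the original relation: {CustomerID, ProductID}.
Within {Category, City, CustomerID, ProductID, Qty, UnitPrice}: {Qty}⁺ ∩ {Category, City, CustomerID, ProductID, Qty, UnitPrice} = {Category, Qty, UnitPrice}, not the whole set, so Qty --> Category, UnitPrice violates BCNF; decompose into {Category, Qty, UnitPrice} and {City, CustomerID, ProductID, Qty}.
Within {Category, Qty, UnitPrice}: {UnitPrice}⁺ ∩ {Category, Qty, UnitPrice} = {Category, UnitPrice}, not the whole set, so UnitPrice --> Category violates BCNF; decompose into {Category, UnitPrice} and {Qty, UnitPrice}.
{Category, UnitPrice} has no BCNF violation.
{Qty, UnitPrice} has no BCNF violation.
{City, CustomerID, ProductID, Qty} has no BCNF violation.

{Category, UnitPrice}; {City, CustomerID, ProductID, Qty}; {Qty, UnitPrice}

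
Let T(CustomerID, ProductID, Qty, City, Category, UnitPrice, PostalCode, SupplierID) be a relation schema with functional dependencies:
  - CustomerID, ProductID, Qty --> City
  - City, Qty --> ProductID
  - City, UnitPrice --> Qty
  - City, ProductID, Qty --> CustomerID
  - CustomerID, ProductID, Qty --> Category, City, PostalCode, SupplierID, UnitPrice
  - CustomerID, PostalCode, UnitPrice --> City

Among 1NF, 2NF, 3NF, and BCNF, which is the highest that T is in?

Candidate keys: {City, Qty}, {City, UnitPrice}, {CustomerID, PostalCode, UnitPrice}, {CustomerID, ProductID, Qty}. Prime attributes: {City, CustomerID, PostalCode, ProductID, Qty, UnitPrice}.
The left-hand side of every FD is a superkey, so BCNF is satisfied.

BCNF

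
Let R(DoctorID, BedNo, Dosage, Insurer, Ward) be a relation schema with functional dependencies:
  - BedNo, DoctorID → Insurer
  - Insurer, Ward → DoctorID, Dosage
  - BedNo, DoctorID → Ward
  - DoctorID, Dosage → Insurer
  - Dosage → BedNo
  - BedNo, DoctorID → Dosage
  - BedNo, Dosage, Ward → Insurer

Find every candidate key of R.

{BedNo, DoctorID}⁺ = {BedNo, DoctorID, Dosage, Insurer, Ward} — all of the relation — so {BedNo, DoctorID} is a candidate key.
{DoctorID, Dosage}⁺ = {BedNo, DoctorID, Dosage, Insurer, Ward} — all of the relation — so {DoctorID, Dosage} is a candidate key.
{Dosage, Ward}⁺ = {BedNo, DoctorID, Dosage, Insurer, Ward} — all of the relation — so {Dosage, Ward} is a candidate key.
{Insurer, Ward}⁺ = {BedNo, DoctorID, Dosage, Insurer, Ward} — all of the relation — so {Insurer, Ward} is a candidate key.
Any other superkey properly contains one of these, so there are no further candidate keys.

{BedNo, DoctorID}, {DoctorID, Dosage}, {Dosage, Ward}, {Insurer, Ward}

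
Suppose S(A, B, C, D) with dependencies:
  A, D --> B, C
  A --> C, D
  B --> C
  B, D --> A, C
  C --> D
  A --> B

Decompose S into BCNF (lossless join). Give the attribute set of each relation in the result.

{A, B, C}; {C, D}

Candidate keys of the original relation: {A}, {B}.
Within {A, B, C, D}: {C}⁺ ∩ {A, B, C, D} = {C, D}, not the whole set, so C --> D violates BCNF; decompose into {C, D} and {A, B, C}.
{C, D} has no BCNF violation.
{A, B, C} has no BCNF violation.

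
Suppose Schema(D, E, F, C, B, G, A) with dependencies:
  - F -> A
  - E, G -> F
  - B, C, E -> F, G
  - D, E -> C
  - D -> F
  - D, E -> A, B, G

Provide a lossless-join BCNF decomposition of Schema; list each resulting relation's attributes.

{A, F}; {B, C, D, E}; {B, C, E, G}; {E, F, G}

Candidate key of the original relation: {D, E}.
{A, B, C, D, E, F, G}: {F} determines {A, F} here but is not a superkey — split on F -> A, giving {A, F} and {B, C, D, E, F, G}.
{A, F} is in BCNF.
{B, C, D, E, F, G}: {E, G} determines {E, F, G} here but is not a superkey — split on E, G -> F, giving {E, F, G} and {B, C, D, E, G}.
{E, F, G} is in BCNF.
{B, C, D, E, G}: {B, C, E} determines {B, C, E, G} here but is not a superkey — split on B, C, E -> G, giving {B, C, E, G} and {B, C, D, E}.
{B, C, E, G} is in BCNF.
{B, C, D, E} is in BCNF.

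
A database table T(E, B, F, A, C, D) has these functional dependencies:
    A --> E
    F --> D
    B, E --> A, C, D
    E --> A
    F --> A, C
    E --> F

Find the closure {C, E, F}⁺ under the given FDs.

Start with {C, E, F}.
F --> D applies; add {D} → now {C, D, E, F}.
E --> A applies; add {A} → now {A, C, D, E, F}.
No further FD applies.

{A, C, D, E, F}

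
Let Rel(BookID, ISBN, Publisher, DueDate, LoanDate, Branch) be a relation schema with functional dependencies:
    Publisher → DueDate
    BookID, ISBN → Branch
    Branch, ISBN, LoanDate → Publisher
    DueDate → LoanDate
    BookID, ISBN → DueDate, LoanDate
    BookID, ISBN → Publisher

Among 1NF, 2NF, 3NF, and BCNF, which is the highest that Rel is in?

2NF

Candidate key: {BookID, ISBN}. Prime attributes: {BookID, ISBN}.
For Publisher → DueDate we have {Publisher}⁺ = {DueDate, LoanDate, Publisher}; {Publisher} is not a superkey, so BCNF fails.
Publisher → DueDate determines the non-prime attribute {DueDate} from a non-superkey — 3NF is violated.
No non-prime attribute depends on a proper subset of any candidate key, so 2NF holds.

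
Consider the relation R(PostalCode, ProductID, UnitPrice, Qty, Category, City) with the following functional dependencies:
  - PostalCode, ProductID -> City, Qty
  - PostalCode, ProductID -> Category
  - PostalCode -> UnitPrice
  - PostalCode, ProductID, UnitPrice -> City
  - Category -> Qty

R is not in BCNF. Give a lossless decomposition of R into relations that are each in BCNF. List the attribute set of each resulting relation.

Candidate key of the original relation: {PostalCode, ProductID}.
Within {Category, City, PostalCode, ProductID, Qty, UnitPrice}: {PostalCode}⁺ ∩ {Category, City, PostalCode, ProductID, Qty, UnitPrice} = {PostalCode, UnitPrice}, not the whole set, so PostalCode -> UnitPrice violates BCNF; decompose into {PostalCode, UnitPrice} and {Category, City, PostalCode, ProductID, Qty}.
{PostalCode, UnitPrice} has no BCNF violation.
Within {Category, City, PostalCode, ProductID, Qty}: {Category}⁺ ∩ {Category, City, PostalCode, ProductID, Qty} = {Category, Qty}, not the whole set, so Category -> Qty violates BCNF; decompose into {Category, Qty} and {Category, City, PostalCode, ProductID}.
{Category, Qty} has no BCNF violation.
{Category, City, PostalCode, ProductID} has no BCNF violation.

{Category, City, PostalCode, ProductID}; {Category, Qty}; {PostalCode, UnitPrice}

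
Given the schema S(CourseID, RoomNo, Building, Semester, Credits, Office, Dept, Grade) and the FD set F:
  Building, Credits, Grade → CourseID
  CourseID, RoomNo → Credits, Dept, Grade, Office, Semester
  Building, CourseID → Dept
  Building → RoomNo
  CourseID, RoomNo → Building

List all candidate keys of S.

{Building, CourseID}, {Building, Credits, Grade}, {CourseID, RoomNo}

{Building, CourseID}⁺ = {Building, CourseID, Credits, Dept, Grade, Office, RoomNo, Semester} — all of the relation — so {Building, CourseID} is a candidate key.
{CourseID, RoomNo}⁺ = {Building, CourseID, Credits, Dept, Grade, Office, RoomNo, Semester} — all of the relation — so {CourseID, RoomNo} is a candidate key.
{Building, Credits, Grade}⁺ = {Building, CourseID, Credits, Dept, Grade, Office, RoomNo, Semester} — all of the relation — so {Building, Credits, Grade} is a candidate key.
No proper subset of any of these is a key, and no other minimal superkey exists.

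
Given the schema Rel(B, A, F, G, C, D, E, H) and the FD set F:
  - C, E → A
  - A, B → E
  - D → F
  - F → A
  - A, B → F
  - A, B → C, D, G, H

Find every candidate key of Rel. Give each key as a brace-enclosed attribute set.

{A, B}, {B, C, E}, {B, D}, {B, F}

{B} never appears on the right of any FD, so every key must include it.
{A, B} is a candidate key since {A, B}⁺ = {A, B, C, D, E, F, G, H} covers every attribute.
{B, D} is a candidate key since {B, D}⁺ = {A, B, C, D, E, F, G, H} covers every attribute.
{B, F} is a candidate key since {B, F}⁺ = {A, B, C, D, E, F, G, H} covers every attribute.
{B, C, E} is a candidate key since {B, C, E}⁺ = {A, B, C, D, E, F, G, H} covers every attribute.
No proper subset of any of these is a key, and no other minimal superkey exists.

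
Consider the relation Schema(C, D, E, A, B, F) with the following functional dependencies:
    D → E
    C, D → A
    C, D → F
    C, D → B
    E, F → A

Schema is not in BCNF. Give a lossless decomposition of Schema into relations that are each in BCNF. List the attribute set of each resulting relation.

Candidate key of the original relation: {C, D}.
Within {A, B, C, D, E, F}: {D}⁺ ∩ {A, B, C, D, E, F} = {D, E}, not the whole set, so D → E violates BCNF; decompose into {D, E} and {A, B, C, D, F}.
{D, E} has no BCNF violation.
Within {A, B, C, D, F}: {D, F}⁺ ∩ {A, B, C, D, F} = {A, D, F}, not the whole set, so D, F → A violates BCNF; decompose into {A, D, F} and {B, C, D, F}.
{A, D, F} has no BCNF violation.
{B, C, D, F} has no BCNF violation.

{A, D, F}; {B, C, D, F}; {D, E}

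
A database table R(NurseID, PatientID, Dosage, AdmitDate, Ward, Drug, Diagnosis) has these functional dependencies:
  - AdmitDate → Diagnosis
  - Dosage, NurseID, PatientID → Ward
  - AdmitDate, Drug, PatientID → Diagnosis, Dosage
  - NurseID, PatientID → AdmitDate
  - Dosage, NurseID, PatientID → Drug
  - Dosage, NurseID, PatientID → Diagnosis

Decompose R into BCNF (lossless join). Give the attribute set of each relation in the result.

{AdmitDate, Diagnosis}; {AdmitDate, Dosage, Drug, PatientID}; {AdmitDate, NurseID, PatientID}; {Drug, NurseID, PatientID, Ward}

Candidate keys of the original relation: {Dosage, NurseID, PatientID}, {Drug, NurseID, PatientID}.
In {AdmitDate, Diagnosis, Dosage, Drug, NurseID, PatientID, Ward}, {AdmitDate} is not a superkey ({AdmitDate}⁺ restricted to this set is {AdmitDate, Diagnosis}), so split on AdmitDate → Diagnosis into {AdmitDate, Diagnosis} and {AdmitDate, Dosage, Drug, NurseID, PatientID, Ward}.
{AdmitDate, Diagnosis} has no BCNF violation.
In {AdmitDate, Dosage, Drug, NurseID, PatientID, Ward}, {AdmitDate, Drug, PatientID} is not a superkey ({AdmitDate, Drug, PatientID}⁺ restricted to this set is {AdmitDate, Dosage, Drug, PatientID}), so split on AdmitDate, Drug, PatientID → Dosage into {AdmitDate, Dosage, Drug, PatientID} and {AdmitDate, Drug, NurseID, PatientID, Ward}.
{AdmitDate, Dosage, Drug, PatientID} has no BCNF violation.
In {AdmitDate, Drug, NurseID, PatientID, Ward}, {NurseID, PatientID} is not a superkey ({NurseID, PatientID}⁺ restricted to this set is {AdmitDate, NurseID, PatientID}), so split on NurseID, PatientID → AdmitDate into {AdmitDate, NurseID, PatientID} and {Drug, NurseID, PatientID, Ward}.
{AdmitDate, NurseID, PatientID} has no BCNF violation.
{Drug, NurseID, PatientID, Ward} has no BCNF violation.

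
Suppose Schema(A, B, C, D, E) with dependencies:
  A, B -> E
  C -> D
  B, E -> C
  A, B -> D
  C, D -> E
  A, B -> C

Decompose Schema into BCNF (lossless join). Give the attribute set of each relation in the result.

{A, B, C}; {C, D, E}

Candidate key of the original relation: {A, B}.
{A, B, C, D, E}: {C} determines {C, D, E} here but is not a superkey — split on C -> D, E, giving {C, D, E} and {A, B, C}.
{C, D, E} has no BCNF violation.
{A, B, C} has no BCNF violation.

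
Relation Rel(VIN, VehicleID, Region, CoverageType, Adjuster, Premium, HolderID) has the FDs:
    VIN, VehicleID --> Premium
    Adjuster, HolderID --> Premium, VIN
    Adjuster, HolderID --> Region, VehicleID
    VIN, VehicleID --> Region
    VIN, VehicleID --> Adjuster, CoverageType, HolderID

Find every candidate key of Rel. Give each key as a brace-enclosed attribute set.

{Adjuster, HolderID}⁺ = {Adjuster, CoverageType, HolderID, Premium, Region, VIN, VehicleID}, which is every attribute, so {Adjuster, HolderID} is a candidate key.
{VIN, VehicleID}⁺ = {Adjuster, CoverageType, HolderID, Premium, Region, VIN, VehicleID}, which is every attribute, so {VIN, VehicleID} is a candidate key.
These are minimal and exhaustive — every other superkey contains one of them.

{Adjuster, HolderID}, {VIN, VehicleID}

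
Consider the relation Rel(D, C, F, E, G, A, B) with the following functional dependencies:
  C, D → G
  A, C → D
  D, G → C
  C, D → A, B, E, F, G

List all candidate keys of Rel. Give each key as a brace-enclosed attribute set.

{A, C}, {C, D}, {D, G}

{A, C}⁺ = {A, B, C, D, E, F, G}, which is every attribute, so {A, C} is a candidate key.
{C, D}⁺ = {A, B, C, D, E, F, G}, which is every attribute, so {C, D} is a candidate key.
{D, G}⁺ = {A, B, C, D, E, F, G}, which is every attribute, so {D, G} is a candidate key.
These are minimal and exhaustive — every other superkey contains one of them.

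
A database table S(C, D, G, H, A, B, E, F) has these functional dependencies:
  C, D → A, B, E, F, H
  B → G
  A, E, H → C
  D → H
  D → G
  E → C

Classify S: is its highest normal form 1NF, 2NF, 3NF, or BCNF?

1NF

Candidate keys: {C, D}, {D, E}. Prime attributes: {C, D, E}.
For B → G we have {B}⁺ = {B, G}; {B} is not a superkey, so BCNF fails.
Because {G} is non-prime and the left side of B → G is not a superkey, the relation is not in 3NF.
{D} is a proper subset of the key {C, D}, and {D}⁺ contains the non-prime attributes {G, H} — a partial dependency, so 2NF is violated.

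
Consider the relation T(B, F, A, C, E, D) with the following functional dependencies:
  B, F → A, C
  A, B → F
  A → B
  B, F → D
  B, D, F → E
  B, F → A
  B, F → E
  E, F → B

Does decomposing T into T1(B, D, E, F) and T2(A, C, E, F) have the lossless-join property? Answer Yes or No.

Yes

Common attributes: {E, F}; their closure is {A, B, C, D, E, F}.
This includes all of T1, so the common attributes are a superkey of T1 — the join is lossless.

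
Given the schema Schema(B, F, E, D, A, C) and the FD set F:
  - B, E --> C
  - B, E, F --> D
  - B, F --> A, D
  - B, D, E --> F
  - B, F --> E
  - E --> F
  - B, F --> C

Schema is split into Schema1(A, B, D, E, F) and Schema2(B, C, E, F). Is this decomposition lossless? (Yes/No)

Yes

Schema1 ∩ Schema2 = {B, E, F}; its closure under F is {A, B, C, D, E, F}.
Since Schema1 ⊆ {A, B, C, D, E, F}, the intersection is a superkey of Schema1; the decomposition is lossless.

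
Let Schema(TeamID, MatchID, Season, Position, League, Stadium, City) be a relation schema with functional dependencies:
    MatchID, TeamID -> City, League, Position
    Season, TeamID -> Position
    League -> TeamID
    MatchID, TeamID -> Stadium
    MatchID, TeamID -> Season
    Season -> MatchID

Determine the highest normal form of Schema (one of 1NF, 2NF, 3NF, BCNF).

3NF

Candidate keys: {League, MatchID}, {League, Season}, {MatchID, TeamID}, {Season, TeamID}. Prime attributes: {League, MatchID, Season, TeamID}.
League -> TeamID: {League}⁺ = {League, TeamID}, which is not all of the attributes, so the left side is not a superkey — BCNF is violated.
Its right-hand attributes {TeamID} are all prime, as are those of every other non-superkey FD — the relation is in 3NF.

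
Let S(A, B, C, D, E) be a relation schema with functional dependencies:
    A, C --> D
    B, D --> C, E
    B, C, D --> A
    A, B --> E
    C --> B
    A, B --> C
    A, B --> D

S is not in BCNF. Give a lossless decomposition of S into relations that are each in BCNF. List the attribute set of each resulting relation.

Candidate keys of the original relation: {A, B}, {A, C}, {B, D}, {C, D}.
In {A, B, C, D, E}, {C} is not a superkey ({C}⁺ restricted to this set is {B, C}), so split on C --> B into {B, C} and {A, C, D, E}.
{B, C}: every determinant is a superkey — BCNF.
{A, C, D, E}: every determinant is a superkey — BCNF.

{A, C, D, E}; {B, C}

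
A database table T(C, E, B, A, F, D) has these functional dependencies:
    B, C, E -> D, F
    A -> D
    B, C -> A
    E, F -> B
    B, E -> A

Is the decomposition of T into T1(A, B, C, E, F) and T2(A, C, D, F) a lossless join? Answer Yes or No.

Yes

Common attributes: {A, C, F}; their closure is {A, C, D, F}.
This includes all of T2, so the common attributes are a superkey of T2 — the join is lossless.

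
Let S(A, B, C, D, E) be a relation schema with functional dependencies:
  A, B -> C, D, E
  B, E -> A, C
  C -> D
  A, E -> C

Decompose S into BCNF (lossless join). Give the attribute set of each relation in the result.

{A, B, E}; {A, C, E}; {C, D}

Candidate keys of the original relation: {A, B}, {B, E}.
{A, B, C, D, E}: {C} determines {C, D} here but is not a superkey — split on C -> D, giving {C, D} and {A, B, C, E}.
{C, D}: every determinant is a superkey — BCNF.
{A, B, C, E}: {A, E} determines {A, C, E} here but is not a superkey — split on A, E -> C, giving {A, C, E} and {A, B, E}.
{A, C, E}: every determinant is a superkey — BCNF.
{A, B, E}: every determinant is a superkey — BCNF.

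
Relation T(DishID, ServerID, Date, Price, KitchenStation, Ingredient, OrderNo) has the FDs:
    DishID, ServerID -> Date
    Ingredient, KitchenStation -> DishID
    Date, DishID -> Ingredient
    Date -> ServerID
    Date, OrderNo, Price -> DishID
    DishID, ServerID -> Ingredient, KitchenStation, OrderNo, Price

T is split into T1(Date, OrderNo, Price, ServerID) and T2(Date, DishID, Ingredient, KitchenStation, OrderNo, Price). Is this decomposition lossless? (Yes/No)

The shared attributes are {Date, OrderNo, Price} and {Date, OrderNo, Price}⁺ = {Date, DishID, Ingredient, KitchenStation, OrderNo, Price, ServerID}.
This includes all of T1, so the common attributes are a superkey of T1 — the join is lossless.

Yes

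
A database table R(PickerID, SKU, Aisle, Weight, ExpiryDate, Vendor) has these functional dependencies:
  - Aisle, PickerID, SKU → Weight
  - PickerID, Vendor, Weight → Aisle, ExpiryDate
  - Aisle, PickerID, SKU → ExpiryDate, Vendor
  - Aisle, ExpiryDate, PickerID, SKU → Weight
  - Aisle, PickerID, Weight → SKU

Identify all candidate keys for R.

{PickerID} never appears on the right of any FD, so every key must include it.
Closure of {Aisle, PickerID, SKU} is {Aisle, ExpiryDate, PickerID, SKU, Vendor, Weight}, the whole schema; {Aisle, PickerID, SKU} is a candidate key.
Closure of {Aisle, PickerID, Weight} is {Aisle, ExpiryDate, PickerID, SKU, Vendor, Weight}, the whole schema; {Aisle, PickerID, Weight} is a candidate key.
Closure of {PickerID, Vendor, Weight} is {Aisle, ExpiryDate, PickerID, SKU, Vendor, Weight}, the whole schema; {PickerID, Vendor, Weight} is a candidate key.
Any other superkey properly contains one of these, so there are no further candidate keys.

{Aisle, PickerID, SKU}, {Aisle, PickerID, Weight}, {PickerID, Vendor, Weight}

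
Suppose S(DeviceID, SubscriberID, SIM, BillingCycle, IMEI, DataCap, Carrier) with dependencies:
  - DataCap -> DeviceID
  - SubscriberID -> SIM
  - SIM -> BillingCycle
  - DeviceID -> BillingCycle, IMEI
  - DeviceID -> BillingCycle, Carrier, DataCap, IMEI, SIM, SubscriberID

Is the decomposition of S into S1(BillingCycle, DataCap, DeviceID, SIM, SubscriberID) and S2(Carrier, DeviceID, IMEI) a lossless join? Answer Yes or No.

Yes

The shared attributes are {DeviceID} and {DeviceID}⁺ = {BillingCycle, Carrier, DataCap, DeviceID, IMEI, SIM, SubscriberID}.
Since S1 ⊆ {BillingCycle, Carrier, DataCap, DeviceID, IMEI, SIM, SubscriberID}, the intersection is a superkey of S1; the decomposition is lossless.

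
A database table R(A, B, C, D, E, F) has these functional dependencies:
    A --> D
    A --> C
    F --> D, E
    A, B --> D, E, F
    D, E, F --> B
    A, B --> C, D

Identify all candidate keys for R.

{A, B}, {A, F}

{A} never appears on the right of any FD, so every key must include it.
{A, B} is a candidate key since {A, B}⁺ = {A, B, C, D, E, F} covers every attribute.
{A, F} is a candidate key since {A, F}⁺ = {A, B, C, D, E, F} covers every attribute.
No proper subset of any of these is a key, and no other minimal superkey exists.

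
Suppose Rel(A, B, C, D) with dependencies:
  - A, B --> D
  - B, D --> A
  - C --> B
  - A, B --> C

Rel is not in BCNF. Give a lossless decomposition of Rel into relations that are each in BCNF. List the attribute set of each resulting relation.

Candidate keys of the original relation: {A, B}, {A, C}, {B, D}, {C, D}.
Within {A, B, C, D}: {C}⁺ ∩ {A, B, C, D} = {B, C}, not the whole set, so C --> B violates BCNF; decompose into {B, C} and {A, C, D}.
{B, C}: every determinant is a superkey — BCNF.
{A, C, D}: every determinant is a superkey — BCNF.

{A, C, D}; {B, C}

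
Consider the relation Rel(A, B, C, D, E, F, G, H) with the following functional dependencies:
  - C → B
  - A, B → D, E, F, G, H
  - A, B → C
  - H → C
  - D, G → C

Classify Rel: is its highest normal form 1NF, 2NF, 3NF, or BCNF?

3NF

Candidate keys: {A, B}, {A, C}, {A, D, G}, {A, H}. Prime attributes: {A, B, C, D, G, H}.
C → B: {C}⁺ = {B, C}, which is not all of the attributes, so the left side is not a superkey — BCNF is violated.
Its right-hand attributes {B} are all prime, as are those of every other non-superkey FD — the relation is in 3NF.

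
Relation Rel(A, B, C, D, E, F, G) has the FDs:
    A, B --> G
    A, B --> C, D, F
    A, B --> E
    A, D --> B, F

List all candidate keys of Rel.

Attributes never on any right-hand side: {A} — every candidate key must contain it.
{A, B}⁺ = {A, B, C, D, E, F, G} — all of the relation — so {A, B} is a candidate key.
{A, D}⁺ = {A, B, C, D, E, F, G} — all of the relation — so {A, D} is a candidate key.
These are minimal and exhaustive — every other superkey contains one of them.

{A, B}, {A, D}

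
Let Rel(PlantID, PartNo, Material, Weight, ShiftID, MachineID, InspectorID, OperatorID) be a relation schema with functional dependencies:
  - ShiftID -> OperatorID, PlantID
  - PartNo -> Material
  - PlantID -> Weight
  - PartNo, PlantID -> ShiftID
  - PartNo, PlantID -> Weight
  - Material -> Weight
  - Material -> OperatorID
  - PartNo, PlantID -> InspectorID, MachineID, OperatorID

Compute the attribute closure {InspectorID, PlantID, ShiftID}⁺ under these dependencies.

{InspectorID, OperatorID, PlantID, ShiftID, Weight}

Start with {InspectorID, PlantID, ShiftID}.
ShiftID -> OperatorID, PlantID applies; add {OperatorID} → now {InspectorID, OperatorID, PlantID, ShiftID}.
PlantID -> Weight applies; add {Weight} → now {InspectorID, OperatorID, PlantID, ShiftID, Weight}.
No further FD applies.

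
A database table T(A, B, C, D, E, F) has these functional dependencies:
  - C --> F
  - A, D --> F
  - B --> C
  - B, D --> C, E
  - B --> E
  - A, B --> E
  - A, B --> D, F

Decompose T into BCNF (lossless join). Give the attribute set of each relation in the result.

{A, B, D}; {B, C, E}; {C, F}

Candidate key of the original relation: {A, B}.
{A, B, C, D, E, F}: {C} determines {C, F} here but is not a superkey — split on C --> F, giving {C, F} and {A, B, C, D, E}.
{C, F}: every determinant is a superkey — BCNF.
{A, B, C, D, E}: {B} determines {B, C, E} here but is not a superkey — split on B --> C, E, giving {B, C, E} and {A, B, D}.
{B, C, E}: every determinant is a superkey — BCNF.
{A, B, D}: every determinant is a superkey — BCNF.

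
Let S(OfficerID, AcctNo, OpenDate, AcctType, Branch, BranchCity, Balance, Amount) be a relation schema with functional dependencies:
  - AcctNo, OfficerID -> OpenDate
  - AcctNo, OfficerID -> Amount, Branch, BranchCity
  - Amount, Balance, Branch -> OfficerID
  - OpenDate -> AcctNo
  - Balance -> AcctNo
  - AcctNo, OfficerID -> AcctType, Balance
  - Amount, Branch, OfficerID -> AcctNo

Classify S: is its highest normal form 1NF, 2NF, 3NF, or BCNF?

3NF

Candidate keys: {AcctNo, OfficerID}, {Amount, Balance, Branch}, {Amount, Branch, OfficerID}, {Balance, OfficerID}, {OfficerID, OpenDate}. Prime attributes: {AcctNo, Amount, Balance, Branch, OfficerID, OpenDate}.
OpenDate -> AcctNo breaks BCNF: {OpenDate}⁺ = {AcctNo, OpenDate}, so {OpenDate} is not a superkey.
Its right-hand attributes {AcctNo} are all prime, as are those of every other non-superkey FD — the relation is in 3NF.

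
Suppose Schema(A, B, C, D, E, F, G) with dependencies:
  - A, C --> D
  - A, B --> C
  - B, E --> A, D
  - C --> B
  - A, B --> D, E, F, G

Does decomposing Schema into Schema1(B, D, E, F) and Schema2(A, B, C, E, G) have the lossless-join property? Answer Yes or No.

Yes

The shared attributes are {B, E} and {B, E}⁺ = {A, B, C, D, E, F, G}.
Since Schema1 ⊆ {A, B, C, D, E, F, G}, the intersection is a superkey of Schema1; the decomposition is lossless.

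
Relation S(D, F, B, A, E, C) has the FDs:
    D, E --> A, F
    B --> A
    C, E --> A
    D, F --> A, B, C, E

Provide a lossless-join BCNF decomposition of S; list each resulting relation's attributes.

{A, B}; {B, C, D, E, F}

Candidate keys of the original relation: {D, E}, {D, F}.
In {A, B, C, D, E, F}, {B} is not a superkey ({B}⁺ restricted to this set is {A, B}), so split on B --> A into {A, B} and {B, C, D, E, F}.
{A, B} has no BCNF violation.
{B, C, D, E, F} has no BCNF violation.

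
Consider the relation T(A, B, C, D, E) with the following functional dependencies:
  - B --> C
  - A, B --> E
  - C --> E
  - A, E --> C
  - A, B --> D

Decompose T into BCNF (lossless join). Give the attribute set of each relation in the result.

{A, B, D}; {B, C}; {C, E}

Candidate key of the original relation: {A, B}.
{A, B, C, D, E}: {B} determines {B, C, E} here but is not a superkey — split on B --> C, E, giving {B, C, E} and {A, B, D}.
{B, C, E}: {C} determines {C, E} here but is not a superkey — split on C --> E, giving {C, E} and {B, C}.
{C, E} has no BCNF violation.
{B, C} has no BCNF violation.
{A, B, D} has no BCNF violation.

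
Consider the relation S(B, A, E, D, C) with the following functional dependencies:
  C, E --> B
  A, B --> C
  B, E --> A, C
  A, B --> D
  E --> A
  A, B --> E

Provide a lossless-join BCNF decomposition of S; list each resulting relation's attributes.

Candidate keys of the original relation: {A, B}, {B, E}, {C, E}.
Within {A, B, C, D, E}: {E}⁺ ∩ {A, B, C, D, E} = {A, E}, not the whole set, so E --> A violates BCNF; decompose into {A, E} and {B, C, D, E}.
{A, E} has no BCNF violation.
{B, C, D, E} has no BCNF violation.

{A, E}; {B, C, D, E}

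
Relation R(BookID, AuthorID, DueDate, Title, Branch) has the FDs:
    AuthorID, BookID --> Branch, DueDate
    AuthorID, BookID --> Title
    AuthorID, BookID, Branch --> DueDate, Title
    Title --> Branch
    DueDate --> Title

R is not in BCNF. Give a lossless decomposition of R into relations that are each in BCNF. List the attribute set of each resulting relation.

{AuthorID, BookID, DueDate}; {Branch, Title}; {DueDate, Title}

Candidate key of the original relation: {AuthorID, BookID}.
Within {AuthorID, BookID, Branch, DueDate, Title}: {Title}⁺ ∩ {AuthorID, BookID, Branch, DueDate, Title} = {Branch, Title}, not the whole set, so Title --> Branch violates BCNF; decompose into {Branch, Title} and {AuthorID, BookID, DueDate, Title}.
{Branch, Title}: every determinant is a superkey — BCNF.
Within {AuthorID, BookID, DueDate, Title}: {DueDate}⁺ ∩ {AuthorID, BookID, DueDate, Title} = {DueDate, Title}, not the whole set, so DueDate --> Title violates BCNF; decompose into {DueDate, Title} and {AuthorID, BookID, DueDate}.
{DueDate, Title}: every determinant is a superkey — BCNF.
{AuthorID, BookID, DueDate}: every determinant is a superkey — BCNF.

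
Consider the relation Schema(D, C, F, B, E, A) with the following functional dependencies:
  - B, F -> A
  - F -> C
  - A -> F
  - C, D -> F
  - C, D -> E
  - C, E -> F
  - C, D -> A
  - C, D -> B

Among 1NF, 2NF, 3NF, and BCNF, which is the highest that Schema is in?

3NF

Candidate keys: {A, D}, {C, D}, {D, F}. Prime attributes: {A, C, D, F}.
B, F -> A: {B, F}⁺ = {A, B, C, F}, which is not all of the attributes, so the left side is not a superkey — BCNF is violated.
Its right-hand attributes {A} are all prime, as are those of every other non-superkey FD — the relation is in 3NF.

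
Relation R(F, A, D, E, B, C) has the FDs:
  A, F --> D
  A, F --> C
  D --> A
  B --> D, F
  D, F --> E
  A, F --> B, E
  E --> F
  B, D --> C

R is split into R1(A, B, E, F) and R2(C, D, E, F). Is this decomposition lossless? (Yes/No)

No

R1 ∩ R2 = {E, F}; its closure under F is {E, F}.
The closure covers neither R1 nor R2 entirely; the join is not lossless.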